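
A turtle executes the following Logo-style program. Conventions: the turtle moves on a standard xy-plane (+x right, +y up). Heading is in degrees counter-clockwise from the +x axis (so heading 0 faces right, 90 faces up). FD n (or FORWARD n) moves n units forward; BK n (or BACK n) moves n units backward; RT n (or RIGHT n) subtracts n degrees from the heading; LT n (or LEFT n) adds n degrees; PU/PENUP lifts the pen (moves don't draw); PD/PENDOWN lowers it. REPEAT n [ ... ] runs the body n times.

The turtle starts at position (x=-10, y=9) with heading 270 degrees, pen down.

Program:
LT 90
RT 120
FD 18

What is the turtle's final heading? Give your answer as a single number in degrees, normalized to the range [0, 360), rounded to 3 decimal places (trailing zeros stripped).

Executing turtle program step by step:
Start: pos=(-10,9), heading=270, pen down
LT 90: heading 270 -> 0
RT 120: heading 0 -> 240
FD 18: (-10,9) -> (-19,-6.588) [heading=240, draw]
Final: pos=(-19,-6.588), heading=240, 1 segment(s) drawn

Answer: 240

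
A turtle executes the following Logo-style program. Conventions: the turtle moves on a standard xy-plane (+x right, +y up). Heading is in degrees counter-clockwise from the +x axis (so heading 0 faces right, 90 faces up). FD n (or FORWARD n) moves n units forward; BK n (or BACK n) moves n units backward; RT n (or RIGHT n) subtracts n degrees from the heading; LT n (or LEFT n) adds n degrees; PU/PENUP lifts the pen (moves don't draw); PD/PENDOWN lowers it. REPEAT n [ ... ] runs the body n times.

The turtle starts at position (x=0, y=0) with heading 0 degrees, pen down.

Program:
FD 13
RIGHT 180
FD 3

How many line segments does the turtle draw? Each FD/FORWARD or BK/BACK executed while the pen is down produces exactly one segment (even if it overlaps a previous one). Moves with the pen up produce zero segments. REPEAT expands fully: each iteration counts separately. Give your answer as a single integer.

Executing turtle program step by step:
Start: pos=(0,0), heading=0, pen down
FD 13: (0,0) -> (13,0) [heading=0, draw]
RT 180: heading 0 -> 180
FD 3: (13,0) -> (10,0) [heading=180, draw]
Final: pos=(10,0), heading=180, 2 segment(s) drawn
Segments drawn: 2

Answer: 2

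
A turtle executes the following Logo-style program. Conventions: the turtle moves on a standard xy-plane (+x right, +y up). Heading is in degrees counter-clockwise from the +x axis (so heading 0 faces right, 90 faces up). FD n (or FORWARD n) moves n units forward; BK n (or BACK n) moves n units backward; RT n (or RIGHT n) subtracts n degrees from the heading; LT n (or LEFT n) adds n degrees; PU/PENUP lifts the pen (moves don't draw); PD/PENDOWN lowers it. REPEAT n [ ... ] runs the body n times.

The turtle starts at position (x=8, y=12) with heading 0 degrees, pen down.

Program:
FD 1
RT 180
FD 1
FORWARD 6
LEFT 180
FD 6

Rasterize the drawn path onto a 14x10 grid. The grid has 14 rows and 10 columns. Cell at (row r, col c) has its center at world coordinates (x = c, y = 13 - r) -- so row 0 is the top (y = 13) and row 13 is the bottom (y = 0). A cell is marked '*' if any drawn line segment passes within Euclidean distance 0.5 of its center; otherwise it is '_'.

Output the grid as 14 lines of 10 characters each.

Segment 0: (8,12) -> (9,12)
Segment 1: (9,12) -> (8,12)
Segment 2: (8,12) -> (2,12)
Segment 3: (2,12) -> (8,12)

Answer: __________
__********
__________
__________
__________
__________
__________
__________
__________
__________
__________
__________
__________
__________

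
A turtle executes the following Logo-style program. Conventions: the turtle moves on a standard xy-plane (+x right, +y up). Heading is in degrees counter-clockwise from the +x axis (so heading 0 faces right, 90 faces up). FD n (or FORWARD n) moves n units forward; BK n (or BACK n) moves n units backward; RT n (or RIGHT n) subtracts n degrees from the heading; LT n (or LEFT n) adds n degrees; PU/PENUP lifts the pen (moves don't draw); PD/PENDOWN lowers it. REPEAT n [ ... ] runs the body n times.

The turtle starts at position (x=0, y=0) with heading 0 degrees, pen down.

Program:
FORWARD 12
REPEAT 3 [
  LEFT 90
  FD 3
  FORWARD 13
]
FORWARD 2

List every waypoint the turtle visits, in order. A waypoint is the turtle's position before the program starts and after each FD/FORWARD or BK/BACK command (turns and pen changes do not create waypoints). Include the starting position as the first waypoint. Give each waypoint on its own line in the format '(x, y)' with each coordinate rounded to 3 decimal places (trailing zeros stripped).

Answer: (0, 0)
(12, 0)
(12, 3)
(12, 16)
(9, 16)
(-4, 16)
(-4, 13)
(-4, 0)
(-4, -2)

Derivation:
Executing turtle program step by step:
Start: pos=(0,0), heading=0, pen down
FD 12: (0,0) -> (12,0) [heading=0, draw]
REPEAT 3 [
  -- iteration 1/3 --
  LT 90: heading 0 -> 90
  FD 3: (12,0) -> (12,3) [heading=90, draw]
  FD 13: (12,3) -> (12,16) [heading=90, draw]
  -- iteration 2/3 --
  LT 90: heading 90 -> 180
  FD 3: (12,16) -> (9,16) [heading=180, draw]
  FD 13: (9,16) -> (-4,16) [heading=180, draw]
  -- iteration 3/3 --
  LT 90: heading 180 -> 270
  FD 3: (-4,16) -> (-4,13) [heading=270, draw]
  FD 13: (-4,13) -> (-4,0) [heading=270, draw]
]
FD 2: (-4,0) -> (-4,-2) [heading=270, draw]
Final: pos=(-4,-2), heading=270, 8 segment(s) drawn
Waypoints (9 total):
(0, 0)
(12, 0)
(12, 3)
(12, 16)
(9, 16)
(-4, 16)
(-4, 13)
(-4, 0)
(-4, -2)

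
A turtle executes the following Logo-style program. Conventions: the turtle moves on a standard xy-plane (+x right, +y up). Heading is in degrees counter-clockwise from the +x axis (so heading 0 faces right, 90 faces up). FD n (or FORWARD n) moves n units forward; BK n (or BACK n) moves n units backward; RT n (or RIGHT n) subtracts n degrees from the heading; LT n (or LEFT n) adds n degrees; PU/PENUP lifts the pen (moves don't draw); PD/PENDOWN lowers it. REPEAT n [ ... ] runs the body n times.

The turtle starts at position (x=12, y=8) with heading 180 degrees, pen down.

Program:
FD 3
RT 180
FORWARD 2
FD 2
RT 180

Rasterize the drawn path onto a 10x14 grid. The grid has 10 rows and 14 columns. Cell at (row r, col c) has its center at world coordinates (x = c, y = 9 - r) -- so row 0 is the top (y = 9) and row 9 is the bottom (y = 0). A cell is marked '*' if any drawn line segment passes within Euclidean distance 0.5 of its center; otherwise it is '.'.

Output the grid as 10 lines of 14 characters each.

Segment 0: (12,8) -> (9,8)
Segment 1: (9,8) -> (11,8)
Segment 2: (11,8) -> (13,8)

Answer: ..............
.........*****
..............
..............
..............
..............
..............
..............
..............
..............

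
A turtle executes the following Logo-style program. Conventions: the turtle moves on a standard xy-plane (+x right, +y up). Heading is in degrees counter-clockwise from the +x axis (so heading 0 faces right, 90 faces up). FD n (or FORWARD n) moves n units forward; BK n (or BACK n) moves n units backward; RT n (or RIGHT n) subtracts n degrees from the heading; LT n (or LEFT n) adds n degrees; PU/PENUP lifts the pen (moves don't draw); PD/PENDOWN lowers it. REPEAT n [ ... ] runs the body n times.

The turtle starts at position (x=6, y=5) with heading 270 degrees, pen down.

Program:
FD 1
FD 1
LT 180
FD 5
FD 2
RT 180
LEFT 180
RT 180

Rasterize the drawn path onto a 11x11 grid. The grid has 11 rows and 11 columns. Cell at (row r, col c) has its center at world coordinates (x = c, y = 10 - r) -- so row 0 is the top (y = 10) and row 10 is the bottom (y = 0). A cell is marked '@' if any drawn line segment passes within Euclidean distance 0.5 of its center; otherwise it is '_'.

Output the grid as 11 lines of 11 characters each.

Answer: ______@____
______@____
______@____
______@____
______@____
______@____
______@____
______@____
___________
___________
___________

Derivation:
Segment 0: (6,5) -> (6,4)
Segment 1: (6,4) -> (6,3)
Segment 2: (6,3) -> (6,8)
Segment 3: (6,8) -> (6,10)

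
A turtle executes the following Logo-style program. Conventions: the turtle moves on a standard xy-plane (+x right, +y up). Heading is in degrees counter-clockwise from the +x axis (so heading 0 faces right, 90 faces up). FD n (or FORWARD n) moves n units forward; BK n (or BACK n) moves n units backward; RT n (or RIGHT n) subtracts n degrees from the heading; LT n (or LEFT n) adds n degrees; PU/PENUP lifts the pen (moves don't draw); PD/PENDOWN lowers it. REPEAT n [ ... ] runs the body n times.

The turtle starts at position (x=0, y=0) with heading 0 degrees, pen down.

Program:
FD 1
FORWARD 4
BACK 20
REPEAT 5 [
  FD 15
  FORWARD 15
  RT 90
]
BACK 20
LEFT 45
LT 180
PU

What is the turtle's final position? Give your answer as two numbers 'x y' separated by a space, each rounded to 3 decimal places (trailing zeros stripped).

Answer: 15 20

Derivation:
Executing turtle program step by step:
Start: pos=(0,0), heading=0, pen down
FD 1: (0,0) -> (1,0) [heading=0, draw]
FD 4: (1,0) -> (5,0) [heading=0, draw]
BK 20: (5,0) -> (-15,0) [heading=0, draw]
REPEAT 5 [
  -- iteration 1/5 --
  FD 15: (-15,0) -> (0,0) [heading=0, draw]
  FD 15: (0,0) -> (15,0) [heading=0, draw]
  RT 90: heading 0 -> 270
  -- iteration 2/5 --
  FD 15: (15,0) -> (15,-15) [heading=270, draw]
  FD 15: (15,-15) -> (15,-30) [heading=270, draw]
  RT 90: heading 270 -> 180
  -- iteration 3/5 --
  FD 15: (15,-30) -> (0,-30) [heading=180, draw]
  FD 15: (0,-30) -> (-15,-30) [heading=180, draw]
  RT 90: heading 180 -> 90
  -- iteration 4/5 --
  FD 15: (-15,-30) -> (-15,-15) [heading=90, draw]
  FD 15: (-15,-15) -> (-15,0) [heading=90, draw]
  RT 90: heading 90 -> 0
  -- iteration 5/5 --
  FD 15: (-15,0) -> (0,0) [heading=0, draw]
  FD 15: (0,0) -> (15,0) [heading=0, draw]
  RT 90: heading 0 -> 270
]
BK 20: (15,0) -> (15,20) [heading=270, draw]
LT 45: heading 270 -> 315
LT 180: heading 315 -> 135
PU: pen up
Final: pos=(15,20), heading=135, 14 segment(s) drawn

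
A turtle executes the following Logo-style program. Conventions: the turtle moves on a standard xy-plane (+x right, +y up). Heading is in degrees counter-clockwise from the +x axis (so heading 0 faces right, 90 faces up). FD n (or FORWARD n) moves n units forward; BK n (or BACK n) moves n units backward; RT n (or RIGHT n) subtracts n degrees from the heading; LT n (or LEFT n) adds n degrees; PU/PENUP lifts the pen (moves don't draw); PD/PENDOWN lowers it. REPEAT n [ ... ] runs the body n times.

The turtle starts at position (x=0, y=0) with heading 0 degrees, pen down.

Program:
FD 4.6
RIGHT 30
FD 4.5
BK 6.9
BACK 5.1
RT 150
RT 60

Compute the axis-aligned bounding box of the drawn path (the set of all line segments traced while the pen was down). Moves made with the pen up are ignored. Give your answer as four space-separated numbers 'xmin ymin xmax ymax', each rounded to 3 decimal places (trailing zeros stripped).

Executing turtle program step by step:
Start: pos=(0,0), heading=0, pen down
FD 4.6: (0,0) -> (4.6,0) [heading=0, draw]
RT 30: heading 0 -> 330
FD 4.5: (4.6,0) -> (8.497,-2.25) [heading=330, draw]
BK 6.9: (8.497,-2.25) -> (2.522,1.2) [heading=330, draw]
BK 5.1: (2.522,1.2) -> (-1.895,3.75) [heading=330, draw]
RT 150: heading 330 -> 180
RT 60: heading 180 -> 120
Final: pos=(-1.895,3.75), heading=120, 4 segment(s) drawn

Segment endpoints: x in {-1.895, 0, 2.522, 4.6, 8.497}, y in {-2.25, 0, 1.2, 3.75}
xmin=-1.895, ymin=-2.25, xmax=8.497, ymax=3.75

Answer: -1.895 -2.25 8.497 3.75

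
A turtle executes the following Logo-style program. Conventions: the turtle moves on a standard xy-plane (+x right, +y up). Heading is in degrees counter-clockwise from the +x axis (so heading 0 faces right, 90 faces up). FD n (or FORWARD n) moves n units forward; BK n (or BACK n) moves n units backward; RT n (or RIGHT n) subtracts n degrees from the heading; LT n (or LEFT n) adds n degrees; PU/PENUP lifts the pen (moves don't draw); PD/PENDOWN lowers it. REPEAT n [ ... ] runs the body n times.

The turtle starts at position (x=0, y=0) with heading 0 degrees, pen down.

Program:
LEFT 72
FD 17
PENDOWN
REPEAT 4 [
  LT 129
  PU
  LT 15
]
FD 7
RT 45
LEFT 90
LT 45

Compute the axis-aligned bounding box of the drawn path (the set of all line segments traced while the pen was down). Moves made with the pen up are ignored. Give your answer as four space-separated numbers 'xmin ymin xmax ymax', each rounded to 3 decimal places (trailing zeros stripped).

Executing turtle program step by step:
Start: pos=(0,0), heading=0, pen down
LT 72: heading 0 -> 72
FD 17: (0,0) -> (5.253,16.168) [heading=72, draw]
PD: pen down
REPEAT 4 [
  -- iteration 1/4 --
  LT 129: heading 72 -> 201
  PU: pen up
  LT 15: heading 201 -> 216
  -- iteration 2/4 --
  LT 129: heading 216 -> 345
  PU: pen up
  LT 15: heading 345 -> 0
  -- iteration 3/4 --
  LT 129: heading 0 -> 129
  PU: pen up
  LT 15: heading 129 -> 144
  -- iteration 4/4 --
  LT 129: heading 144 -> 273
  PU: pen up
  LT 15: heading 273 -> 288
]
FD 7: (5.253,16.168) -> (7.416,9.511) [heading=288, move]
RT 45: heading 288 -> 243
LT 90: heading 243 -> 333
LT 45: heading 333 -> 18
Final: pos=(7.416,9.511), heading=18, 1 segment(s) drawn

Segment endpoints: x in {0, 5.253}, y in {0, 16.168}
xmin=0, ymin=0, xmax=5.253, ymax=16.168

Answer: 0 0 5.253 16.168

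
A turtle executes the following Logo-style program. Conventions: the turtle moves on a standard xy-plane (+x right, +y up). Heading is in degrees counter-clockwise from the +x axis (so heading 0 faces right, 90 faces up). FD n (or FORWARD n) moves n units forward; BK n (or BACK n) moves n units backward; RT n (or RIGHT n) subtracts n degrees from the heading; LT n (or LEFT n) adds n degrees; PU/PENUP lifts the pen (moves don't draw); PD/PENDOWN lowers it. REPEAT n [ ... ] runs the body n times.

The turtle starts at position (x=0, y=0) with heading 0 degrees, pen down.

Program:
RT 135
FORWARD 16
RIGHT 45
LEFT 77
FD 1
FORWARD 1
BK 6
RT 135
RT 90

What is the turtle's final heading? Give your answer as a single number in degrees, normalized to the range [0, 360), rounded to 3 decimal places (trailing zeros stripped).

Answer: 32

Derivation:
Executing turtle program step by step:
Start: pos=(0,0), heading=0, pen down
RT 135: heading 0 -> 225
FD 16: (0,0) -> (-11.314,-11.314) [heading=225, draw]
RT 45: heading 225 -> 180
LT 77: heading 180 -> 257
FD 1: (-11.314,-11.314) -> (-11.539,-12.288) [heading=257, draw]
FD 1: (-11.539,-12.288) -> (-11.764,-13.262) [heading=257, draw]
BK 6: (-11.764,-13.262) -> (-10.414,-7.416) [heading=257, draw]
RT 135: heading 257 -> 122
RT 90: heading 122 -> 32
Final: pos=(-10.414,-7.416), heading=32, 4 segment(s) drawn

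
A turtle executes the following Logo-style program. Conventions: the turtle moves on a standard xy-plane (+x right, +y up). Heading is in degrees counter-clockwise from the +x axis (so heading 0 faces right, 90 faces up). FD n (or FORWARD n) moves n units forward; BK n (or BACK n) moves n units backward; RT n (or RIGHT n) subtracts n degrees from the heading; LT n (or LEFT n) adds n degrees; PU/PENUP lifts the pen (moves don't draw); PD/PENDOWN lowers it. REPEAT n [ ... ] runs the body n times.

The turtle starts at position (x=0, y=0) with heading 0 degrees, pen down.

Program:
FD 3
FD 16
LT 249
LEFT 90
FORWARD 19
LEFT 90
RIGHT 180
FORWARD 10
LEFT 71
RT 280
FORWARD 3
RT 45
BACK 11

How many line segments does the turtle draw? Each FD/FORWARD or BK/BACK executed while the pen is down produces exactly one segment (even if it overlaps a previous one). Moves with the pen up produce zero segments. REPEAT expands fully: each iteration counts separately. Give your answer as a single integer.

Answer: 6

Derivation:
Executing turtle program step by step:
Start: pos=(0,0), heading=0, pen down
FD 3: (0,0) -> (3,0) [heading=0, draw]
FD 16: (3,0) -> (19,0) [heading=0, draw]
LT 249: heading 0 -> 249
LT 90: heading 249 -> 339
FD 19: (19,0) -> (36.738,-6.809) [heading=339, draw]
LT 90: heading 339 -> 69
RT 180: heading 69 -> 249
FD 10: (36.738,-6.809) -> (33.154,-16.145) [heading=249, draw]
LT 71: heading 249 -> 320
RT 280: heading 320 -> 40
FD 3: (33.154,-16.145) -> (35.452,-14.216) [heading=40, draw]
RT 45: heading 40 -> 355
BK 11: (35.452,-14.216) -> (24.494,-13.258) [heading=355, draw]
Final: pos=(24.494,-13.258), heading=355, 6 segment(s) drawn
Segments drawn: 6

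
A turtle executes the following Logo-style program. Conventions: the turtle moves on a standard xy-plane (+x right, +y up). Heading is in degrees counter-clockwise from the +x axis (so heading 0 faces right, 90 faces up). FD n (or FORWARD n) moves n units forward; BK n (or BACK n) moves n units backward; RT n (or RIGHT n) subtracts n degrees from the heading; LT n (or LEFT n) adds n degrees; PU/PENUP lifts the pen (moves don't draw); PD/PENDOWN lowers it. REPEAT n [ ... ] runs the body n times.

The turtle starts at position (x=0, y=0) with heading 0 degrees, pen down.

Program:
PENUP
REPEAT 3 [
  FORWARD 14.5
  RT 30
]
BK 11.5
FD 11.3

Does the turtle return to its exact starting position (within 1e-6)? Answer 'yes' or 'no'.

Executing turtle program step by step:
Start: pos=(0,0), heading=0, pen down
PU: pen up
REPEAT 3 [
  -- iteration 1/3 --
  FD 14.5: (0,0) -> (14.5,0) [heading=0, move]
  RT 30: heading 0 -> 330
  -- iteration 2/3 --
  FD 14.5: (14.5,0) -> (27.057,-7.25) [heading=330, move]
  RT 30: heading 330 -> 300
  -- iteration 3/3 --
  FD 14.5: (27.057,-7.25) -> (34.307,-19.807) [heading=300, move]
  RT 30: heading 300 -> 270
]
BK 11.5: (34.307,-19.807) -> (34.307,-8.307) [heading=270, move]
FD 11.3: (34.307,-8.307) -> (34.307,-19.607) [heading=270, move]
Final: pos=(34.307,-19.607), heading=270, 0 segment(s) drawn

Start position: (0, 0)
Final position: (34.307, -19.607)
Distance = 39.515; >= 1e-6 -> NOT closed

Answer: no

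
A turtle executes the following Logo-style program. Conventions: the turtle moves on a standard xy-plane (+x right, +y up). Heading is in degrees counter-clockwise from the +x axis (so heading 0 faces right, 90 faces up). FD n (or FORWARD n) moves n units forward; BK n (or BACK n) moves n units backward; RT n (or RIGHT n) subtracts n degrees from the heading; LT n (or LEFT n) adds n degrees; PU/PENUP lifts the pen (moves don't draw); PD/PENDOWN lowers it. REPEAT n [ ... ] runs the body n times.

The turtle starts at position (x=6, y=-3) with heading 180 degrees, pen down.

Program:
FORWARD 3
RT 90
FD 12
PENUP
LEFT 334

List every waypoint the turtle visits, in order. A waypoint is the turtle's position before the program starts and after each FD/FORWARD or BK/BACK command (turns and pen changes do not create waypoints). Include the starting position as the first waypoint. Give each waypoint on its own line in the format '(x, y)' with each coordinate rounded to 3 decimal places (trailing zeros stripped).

Executing turtle program step by step:
Start: pos=(6,-3), heading=180, pen down
FD 3: (6,-3) -> (3,-3) [heading=180, draw]
RT 90: heading 180 -> 90
FD 12: (3,-3) -> (3,9) [heading=90, draw]
PU: pen up
LT 334: heading 90 -> 64
Final: pos=(3,9), heading=64, 2 segment(s) drawn
Waypoints (3 total):
(6, -3)
(3, -3)
(3, 9)

Answer: (6, -3)
(3, -3)
(3, 9)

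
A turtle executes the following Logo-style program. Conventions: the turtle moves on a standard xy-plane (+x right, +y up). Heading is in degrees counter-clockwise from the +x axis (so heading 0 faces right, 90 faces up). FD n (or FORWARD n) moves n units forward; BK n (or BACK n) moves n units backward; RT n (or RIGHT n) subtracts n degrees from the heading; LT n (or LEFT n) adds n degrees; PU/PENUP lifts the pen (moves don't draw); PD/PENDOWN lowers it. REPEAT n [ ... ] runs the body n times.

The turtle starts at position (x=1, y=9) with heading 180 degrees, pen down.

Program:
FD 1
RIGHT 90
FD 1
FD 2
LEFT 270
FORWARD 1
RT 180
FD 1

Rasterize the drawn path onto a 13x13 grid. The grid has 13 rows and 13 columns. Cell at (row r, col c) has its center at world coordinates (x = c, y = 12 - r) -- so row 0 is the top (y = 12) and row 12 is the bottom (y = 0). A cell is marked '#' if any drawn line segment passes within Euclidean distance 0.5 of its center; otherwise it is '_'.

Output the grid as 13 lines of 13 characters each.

Segment 0: (1,9) -> (0,9)
Segment 1: (0,9) -> (0,10)
Segment 2: (0,10) -> (0,12)
Segment 3: (0,12) -> (1,12)
Segment 4: (1,12) -> (0,12)

Answer: ##___________
#____________
#____________
##___________
_____________
_____________
_____________
_____________
_____________
_____________
_____________
_____________
_____________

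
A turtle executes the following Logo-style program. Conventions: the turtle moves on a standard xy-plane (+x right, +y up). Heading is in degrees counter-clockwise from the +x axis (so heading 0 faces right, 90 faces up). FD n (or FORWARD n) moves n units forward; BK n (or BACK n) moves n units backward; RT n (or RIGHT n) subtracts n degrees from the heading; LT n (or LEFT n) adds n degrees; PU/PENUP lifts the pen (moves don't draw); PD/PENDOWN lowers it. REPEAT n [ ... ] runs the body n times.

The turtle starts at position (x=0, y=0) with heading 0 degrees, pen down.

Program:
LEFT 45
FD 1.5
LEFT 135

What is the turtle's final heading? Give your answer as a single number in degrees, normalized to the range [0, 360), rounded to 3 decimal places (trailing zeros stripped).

Answer: 180

Derivation:
Executing turtle program step by step:
Start: pos=(0,0), heading=0, pen down
LT 45: heading 0 -> 45
FD 1.5: (0,0) -> (1.061,1.061) [heading=45, draw]
LT 135: heading 45 -> 180
Final: pos=(1.061,1.061), heading=180, 1 segment(s) drawn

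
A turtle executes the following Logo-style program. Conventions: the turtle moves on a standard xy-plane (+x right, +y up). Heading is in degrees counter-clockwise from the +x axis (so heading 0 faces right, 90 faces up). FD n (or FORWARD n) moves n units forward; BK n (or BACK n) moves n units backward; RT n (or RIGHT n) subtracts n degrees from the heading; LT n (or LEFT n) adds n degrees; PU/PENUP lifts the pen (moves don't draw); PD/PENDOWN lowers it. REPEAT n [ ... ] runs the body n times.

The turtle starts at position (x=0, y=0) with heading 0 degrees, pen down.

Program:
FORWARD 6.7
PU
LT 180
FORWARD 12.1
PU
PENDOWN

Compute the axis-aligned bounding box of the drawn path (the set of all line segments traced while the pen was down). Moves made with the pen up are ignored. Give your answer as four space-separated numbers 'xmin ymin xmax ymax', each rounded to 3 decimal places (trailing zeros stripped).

Executing turtle program step by step:
Start: pos=(0,0), heading=0, pen down
FD 6.7: (0,0) -> (6.7,0) [heading=0, draw]
PU: pen up
LT 180: heading 0 -> 180
FD 12.1: (6.7,0) -> (-5.4,0) [heading=180, move]
PU: pen up
PD: pen down
Final: pos=(-5.4,0), heading=180, 1 segment(s) drawn

Segment endpoints: x in {0, 6.7}, y in {0}
xmin=0, ymin=0, xmax=6.7, ymax=0

Answer: 0 0 6.7 0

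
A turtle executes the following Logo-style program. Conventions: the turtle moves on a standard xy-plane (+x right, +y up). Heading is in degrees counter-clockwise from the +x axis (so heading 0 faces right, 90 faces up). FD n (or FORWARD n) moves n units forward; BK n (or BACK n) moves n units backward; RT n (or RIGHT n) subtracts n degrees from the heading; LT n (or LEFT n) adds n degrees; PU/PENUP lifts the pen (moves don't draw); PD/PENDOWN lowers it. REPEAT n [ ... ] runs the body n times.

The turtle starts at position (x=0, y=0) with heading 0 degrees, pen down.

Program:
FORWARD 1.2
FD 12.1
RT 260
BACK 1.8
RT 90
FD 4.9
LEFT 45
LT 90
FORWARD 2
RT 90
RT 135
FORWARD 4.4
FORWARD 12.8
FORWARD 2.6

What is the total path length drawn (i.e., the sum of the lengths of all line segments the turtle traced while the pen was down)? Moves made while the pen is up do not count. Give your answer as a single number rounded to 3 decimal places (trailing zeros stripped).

Executing turtle program step by step:
Start: pos=(0,0), heading=0, pen down
FD 1.2: (0,0) -> (1.2,0) [heading=0, draw]
FD 12.1: (1.2,0) -> (13.3,0) [heading=0, draw]
RT 260: heading 0 -> 100
BK 1.8: (13.3,0) -> (13.613,-1.773) [heading=100, draw]
RT 90: heading 100 -> 10
FD 4.9: (13.613,-1.773) -> (18.438,-0.922) [heading=10, draw]
LT 45: heading 10 -> 55
LT 90: heading 55 -> 145
FD 2: (18.438,-0.922) -> (16.8,0.225) [heading=145, draw]
RT 90: heading 145 -> 55
RT 135: heading 55 -> 280
FD 4.4: (16.8,0.225) -> (17.564,-4.108) [heading=280, draw]
FD 12.8: (17.564,-4.108) -> (19.787,-16.713) [heading=280, draw]
FD 2.6: (19.787,-16.713) -> (20.238,-19.274) [heading=280, draw]
Final: pos=(20.238,-19.274), heading=280, 8 segment(s) drawn

Segment lengths:
  seg 1: (0,0) -> (1.2,0), length = 1.2
  seg 2: (1.2,0) -> (13.3,0), length = 12.1
  seg 3: (13.3,0) -> (13.613,-1.773), length = 1.8
  seg 4: (13.613,-1.773) -> (18.438,-0.922), length = 4.9
  seg 5: (18.438,-0.922) -> (16.8,0.225), length = 2
  seg 6: (16.8,0.225) -> (17.564,-4.108), length = 4.4
  seg 7: (17.564,-4.108) -> (19.787,-16.713), length = 12.8
  seg 8: (19.787,-16.713) -> (20.238,-19.274), length = 2.6
Total = 41.8

Answer: 41.8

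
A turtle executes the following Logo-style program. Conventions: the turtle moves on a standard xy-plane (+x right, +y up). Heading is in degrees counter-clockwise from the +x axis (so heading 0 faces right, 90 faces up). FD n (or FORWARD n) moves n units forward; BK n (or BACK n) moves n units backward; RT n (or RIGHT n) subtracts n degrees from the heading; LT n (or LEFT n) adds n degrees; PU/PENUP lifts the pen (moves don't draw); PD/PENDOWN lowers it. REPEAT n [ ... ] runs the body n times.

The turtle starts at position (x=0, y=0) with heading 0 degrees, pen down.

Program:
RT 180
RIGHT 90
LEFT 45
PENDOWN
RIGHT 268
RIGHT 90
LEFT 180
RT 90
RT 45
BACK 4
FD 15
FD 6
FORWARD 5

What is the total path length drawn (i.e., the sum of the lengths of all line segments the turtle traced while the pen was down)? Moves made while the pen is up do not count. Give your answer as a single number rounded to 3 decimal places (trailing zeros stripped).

Answer: 30

Derivation:
Executing turtle program step by step:
Start: pos=(0,0), heading=0, pen down
RT 180: heading 0 -> 180
RT 90: heading 180 -> 90
LT 45: heading 90 -> 135
PD: pen down
RT 268: heading 135 -> 227
RT 90: heading 227 -> 137
LT 180: heading 137 -> 317
RT 90: heading 317 -> 227
RT 45: heading 227 -> 182
BK 4: (0,0) -> (3.998,0.14) [heading=182, draw]
FD 15: (3.998,0.14) -> (-10.993,-0.384) [heading=182, draw]
FD 6: (-10.993,-0.384) -> (-16.99,-0.593) [heading=182, draw]
FD 5: (-16.99,-0.593) -> (-21.987,-0.768) [heading=182, draw]
Final: pos=(-21.987,-0.768), heading=182, 4 segment(s) drawn

Segment lengths:
  seg 1: (0,0) -> (3.998,0.14), length = 4
  seg 2: (3.998,0.14) -> (-10.993,-0.384), length = 15
  seg 3: (-10.993,-0.384) -> (-16.99,-0.593), length = 6
  seg 4: (-16.99,-0.593) -> (-21.987,-0.768), length = 5
Total = 30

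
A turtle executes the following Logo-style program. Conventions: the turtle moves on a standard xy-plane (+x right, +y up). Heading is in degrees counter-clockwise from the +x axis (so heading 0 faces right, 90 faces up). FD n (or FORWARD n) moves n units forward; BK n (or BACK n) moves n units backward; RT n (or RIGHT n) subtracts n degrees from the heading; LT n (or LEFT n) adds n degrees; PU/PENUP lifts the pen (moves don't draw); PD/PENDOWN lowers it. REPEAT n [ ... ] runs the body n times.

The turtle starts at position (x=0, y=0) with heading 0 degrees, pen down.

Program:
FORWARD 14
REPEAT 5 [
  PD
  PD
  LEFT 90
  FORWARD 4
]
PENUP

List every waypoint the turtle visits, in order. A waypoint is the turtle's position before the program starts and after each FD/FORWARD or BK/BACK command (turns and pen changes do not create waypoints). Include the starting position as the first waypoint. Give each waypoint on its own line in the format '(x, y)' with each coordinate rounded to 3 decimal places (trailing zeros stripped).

Answer: (0, 0)
(14, 0)
(14, 4)
(10, 4)
(10, 0)
(14, 0)
(14, 4)

Derivation:
Executing turtle program step by step:
Start: pos=(0,0), heading=0, pen down
FD 14: (0,0) -> (14,0) [heading=0, draw]
REPEAT 5 [
  -- iteration 1/5 --
  PD: pen down
  PD: pen down
  LT 90: heading 0 -> 90
  FD 4: (14,0) -> (14,4) [heading=90, draw]
  -- iteration 2/5 --
  PD: pen down
  PD: pen down
  LT 90: heading 90 -> 180
  FD 4: (14,4) -> (10,4) [heading=180, draw]
  -- iteration 3/5 --
  PD: pen down
  PD: pen down
  LT 90: heading 180 -> 270
  FD 4: (10,4) -> (10,0) [heading=270, draw]
  -- iteration 4/5 --
  PD: pen down
  PD: pen down
  LT 90: heading 270 -> 0
  FD 4: (10,0) -> (14,0) [heading=0, draw]
  -- iteration 5/5 --
  PD: pen down
  PD: pen down
  LT 90: heading 0 -> 90
  FD 4: (14,0) -> (14,4) [heading=90, draw]
]
PU: pen up
Final: pos=(14,4), heading=90, 6 segment(s) drawn
Waypoints (7 total):
(0, 0)
(14, 0)
(14, 4)
(10, 4)
(10, 0)
(14, 0)
(14, 4)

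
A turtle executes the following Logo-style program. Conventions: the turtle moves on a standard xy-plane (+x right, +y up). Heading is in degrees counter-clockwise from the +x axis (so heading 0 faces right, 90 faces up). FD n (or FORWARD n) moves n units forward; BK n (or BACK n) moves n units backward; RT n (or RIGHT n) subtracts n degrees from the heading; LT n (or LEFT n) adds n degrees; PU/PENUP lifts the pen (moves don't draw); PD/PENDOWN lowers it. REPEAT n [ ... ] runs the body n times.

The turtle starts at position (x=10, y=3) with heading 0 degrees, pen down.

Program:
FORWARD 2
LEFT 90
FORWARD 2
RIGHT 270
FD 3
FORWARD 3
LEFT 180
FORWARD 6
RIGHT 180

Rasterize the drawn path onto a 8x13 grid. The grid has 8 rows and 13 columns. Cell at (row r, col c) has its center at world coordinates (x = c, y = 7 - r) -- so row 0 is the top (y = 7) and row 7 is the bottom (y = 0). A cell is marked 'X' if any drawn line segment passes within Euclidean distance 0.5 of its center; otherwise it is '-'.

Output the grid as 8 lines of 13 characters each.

Answer: -------------
-------------
------XXXXXXX
------------X
----------XXX
-------------
-------------
-------------

Derivation:
Segment 0: (10,3) -> (12,3)
Segment 1: (12,3) -> (12,5)
Segment 2: (12,5) -> (9,5)
Segment 3: (9,5) -> (6,5)
Segment 4: (6,5) -> (12,5)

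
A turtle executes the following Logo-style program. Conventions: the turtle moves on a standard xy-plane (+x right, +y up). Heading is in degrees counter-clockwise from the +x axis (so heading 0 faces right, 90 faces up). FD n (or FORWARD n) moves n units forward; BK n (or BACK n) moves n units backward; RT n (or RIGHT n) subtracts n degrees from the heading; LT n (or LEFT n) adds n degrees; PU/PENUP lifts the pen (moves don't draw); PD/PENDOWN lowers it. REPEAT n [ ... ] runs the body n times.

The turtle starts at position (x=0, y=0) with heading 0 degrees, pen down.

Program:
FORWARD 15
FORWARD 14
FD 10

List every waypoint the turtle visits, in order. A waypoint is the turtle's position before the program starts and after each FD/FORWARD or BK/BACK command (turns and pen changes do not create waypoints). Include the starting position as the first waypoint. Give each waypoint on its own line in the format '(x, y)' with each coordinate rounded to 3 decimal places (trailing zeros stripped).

Executing turtle program step by step:
Start: pos=(0,0), heading=0, pen down
FD 15: (0,0) -> (15,0) [heading=0, draw]
FD 14: (15,0) -> (29,0) [heading=0, draw]
FD 10: (29,0) -> (39,0) [heading=0, draw]
Final: pos=(39,0), heading=0, 3 segment(s) drawn
Waypoints (4 total):
(0, 0)
(15, 0)
(29, 0)
(39, 0)

Answer: (0, 0)
(15, 0)
(29, 0)
(39, 0)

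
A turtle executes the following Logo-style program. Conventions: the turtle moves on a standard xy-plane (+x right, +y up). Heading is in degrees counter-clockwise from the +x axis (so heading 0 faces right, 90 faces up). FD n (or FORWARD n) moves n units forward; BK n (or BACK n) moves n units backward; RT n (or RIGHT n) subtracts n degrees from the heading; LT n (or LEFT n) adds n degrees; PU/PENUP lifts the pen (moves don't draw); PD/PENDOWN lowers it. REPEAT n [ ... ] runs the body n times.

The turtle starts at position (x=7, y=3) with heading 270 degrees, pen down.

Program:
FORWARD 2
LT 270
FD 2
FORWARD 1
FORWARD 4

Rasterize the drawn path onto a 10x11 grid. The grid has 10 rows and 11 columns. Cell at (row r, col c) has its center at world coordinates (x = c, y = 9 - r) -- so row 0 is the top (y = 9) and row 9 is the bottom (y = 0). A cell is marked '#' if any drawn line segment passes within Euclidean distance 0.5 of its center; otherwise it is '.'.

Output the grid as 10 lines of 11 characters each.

Segment 0: (7,3) -> (7,1)
Segment 1: (7,1) -> (5,1)
Segment 2: (5,1) -> (4,1)
Segment 3: (4,1) -> (0,1)

Answer: ...........
...........
...........
...........
...........
...........
.......#...
.......#...
########...
...........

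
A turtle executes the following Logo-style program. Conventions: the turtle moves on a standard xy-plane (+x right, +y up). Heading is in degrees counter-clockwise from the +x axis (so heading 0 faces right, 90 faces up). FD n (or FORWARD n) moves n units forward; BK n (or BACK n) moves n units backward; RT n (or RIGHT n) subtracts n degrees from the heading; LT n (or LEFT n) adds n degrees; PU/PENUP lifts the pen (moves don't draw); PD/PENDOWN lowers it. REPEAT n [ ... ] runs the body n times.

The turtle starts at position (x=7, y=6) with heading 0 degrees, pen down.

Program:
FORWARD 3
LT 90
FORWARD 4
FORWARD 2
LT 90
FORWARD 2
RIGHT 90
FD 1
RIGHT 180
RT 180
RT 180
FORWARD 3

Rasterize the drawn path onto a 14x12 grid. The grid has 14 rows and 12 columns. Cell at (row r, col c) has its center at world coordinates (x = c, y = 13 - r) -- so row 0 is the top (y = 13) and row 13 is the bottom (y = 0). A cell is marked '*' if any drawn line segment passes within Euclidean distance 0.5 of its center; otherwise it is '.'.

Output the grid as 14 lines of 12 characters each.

Segment 0: (7,6) -> (10,6)
Segment 1: (10,6) -> (10,10)
Segment 2: (10,10) -> (10,12)
Segment 3: (10,12) -> (8,12)
Segment 4: (8,12) -> (8,13)
Segment 5: (8,13) -> (8,10)

Answer: ........*...
........***.
........*.*.
........*.*.
..........*.
..........*.
..........*.
.......****.
............
............
............
............
............
............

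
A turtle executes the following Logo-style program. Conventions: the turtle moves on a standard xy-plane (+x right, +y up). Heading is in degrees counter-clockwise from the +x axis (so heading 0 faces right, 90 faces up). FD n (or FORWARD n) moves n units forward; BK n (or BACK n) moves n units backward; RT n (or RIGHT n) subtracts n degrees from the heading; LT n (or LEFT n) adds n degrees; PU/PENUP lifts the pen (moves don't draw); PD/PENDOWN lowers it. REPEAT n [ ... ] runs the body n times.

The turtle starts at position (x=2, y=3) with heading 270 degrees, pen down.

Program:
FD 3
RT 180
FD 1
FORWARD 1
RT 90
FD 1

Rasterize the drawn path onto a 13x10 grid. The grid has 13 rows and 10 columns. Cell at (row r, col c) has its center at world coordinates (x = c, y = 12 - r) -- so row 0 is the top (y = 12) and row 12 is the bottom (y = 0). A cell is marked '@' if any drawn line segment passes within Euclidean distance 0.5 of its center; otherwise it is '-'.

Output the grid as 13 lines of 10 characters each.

Answer: ----------
----------
----------
----------
----------
----------
----------
----------
----------
--@-------
--@@------
--@-------
--@-------

Derivation:
Segment 0: (2,3) -> (2,0)
Segment 1: (2,0) -> (2,1)
Segment 2: (2,1) -> (2,2)
Segment 3: (2,2) -> (3,2)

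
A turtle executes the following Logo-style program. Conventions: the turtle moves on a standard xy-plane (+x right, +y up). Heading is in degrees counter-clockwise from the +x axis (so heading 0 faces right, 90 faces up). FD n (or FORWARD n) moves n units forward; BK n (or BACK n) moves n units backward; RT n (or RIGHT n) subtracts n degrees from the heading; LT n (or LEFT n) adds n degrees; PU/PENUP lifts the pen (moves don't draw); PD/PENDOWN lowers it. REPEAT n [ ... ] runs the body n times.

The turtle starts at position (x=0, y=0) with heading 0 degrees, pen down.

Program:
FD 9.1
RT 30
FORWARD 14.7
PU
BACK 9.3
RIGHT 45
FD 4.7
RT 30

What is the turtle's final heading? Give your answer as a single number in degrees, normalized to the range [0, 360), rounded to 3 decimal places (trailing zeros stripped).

Answer: 255

Derivation:
Executing turtle program step by step:
Start: pos=(0,0), heading=0, pen down
FD 9.1: (0,0) -> (9.1,0) [heading=0, draw]
RT 30: heading 0 -> 330
FD 14.7: (9.1,0) -> (21.831,-7.35) [heading=330, draw]
PU: pen up
BK 9.3: (21.831,-7.35) -> (13.777,-2.7) [heading=330, move]
RT 45: heading 330 -> 285
FD 4.7: (13.777,-2.7) -> (14.993,-7.24) [heading=285, move]
RT 30: heading 285 -> 255
Final: pos=(14.993,-7.24), heading=255, 2 segment(s) drawn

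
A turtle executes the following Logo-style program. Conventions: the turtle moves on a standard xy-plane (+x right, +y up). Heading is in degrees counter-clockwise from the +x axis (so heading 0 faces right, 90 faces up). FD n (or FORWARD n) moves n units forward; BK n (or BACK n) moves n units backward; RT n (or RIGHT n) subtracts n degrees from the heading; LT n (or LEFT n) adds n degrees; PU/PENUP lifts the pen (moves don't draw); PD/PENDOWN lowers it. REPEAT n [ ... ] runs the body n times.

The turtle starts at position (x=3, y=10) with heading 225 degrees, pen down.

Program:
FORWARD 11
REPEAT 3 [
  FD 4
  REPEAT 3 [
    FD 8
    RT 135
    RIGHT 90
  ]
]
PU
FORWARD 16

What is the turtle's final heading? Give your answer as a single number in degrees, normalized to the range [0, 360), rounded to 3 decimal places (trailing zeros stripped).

Executing turtle program step by step:
Start: pos=(3,10), heading=225, pen down
FD 11: (3,10) -> (-4.778,2.222) [heading=225, draw]
REPEAT 3 [
  -- iteration 1/3 --
  FD 4: (-4.778,2.222) -> (-7.607,-0.607) [heading=225, draw]
  REPEAT 3 [
    -- iteration 1/3 --
    FD 8: (-7.607,-0.607) -> (-13.263,-6.263) [heading=225, draw]
    RT 135: heading 225 -> 90
    RT 90: heading 90 -> 0
    -- iteration 2/3 --
    FD 8: (-13.263,-6.263) -> (-5.263,-6.263) [heading=0, draw]
    RT 135: heading 0 -> 225
    RT 90: heading 225 -> 135
    -- iteration 3/3 --
    FD 8: (-5.263,-6.263) -> (-10.92,-0.607) [heading=135, draw]
    RT 135: heading 135 -> 0
    RT 90: heading 0 -> 270
  ]
  -- iteration 2/3 --
  FD 4: (-10.92,-0.607) -> (-10.92,-4.607) [heading=270, draw]
  REPEAT 3 [
    -- iteration 1/3 --
    FD 8: (-10.92,-4.607) -> (-10.92,-12.607) [heading=270, draw]
    RT 135: heading 270 -> 135
    RT 90: heading 135 -> 45
    -- iteration 2/3 --
    FD 8: (-10.92,-12.607) -> (-5.263,-6.95) [heading=45, draw]
    RT 135: heading 45 -> 270
    RT 90: heading 270 -> 180
    -- iteration 3/3 --
    FD 8: (-5.263,-6.95) -> (-13.263,-6.95) [heading=180, draw]
    RT 135: heading 180 -> 45
    RT 90: heading 45 -> 315
  ]
  -- iteration 3/3 --
  FD 4: (-13.263,-6.95) -> (-10.435,-9.778) [heading=315, draw]
  REPEAT 3 [
    -- iteration 1/3 --
    FD 8: (-10.435,-9.778) -> (-4.778,-15.435) [heading=315, draw]
    RT 135: heading 315 -> 180
    RT 90: heading 180 -> 90
    -- iteration 2/3 --
    FD 8: (-4.778,-15.435) -> (-4.778,-7.435) [heading=90, draw]
    RT 135: heading 90 -> 315
    RT 90: heading 315 -> 225
    -- iteration 3/3 --
    FD 8: (-4.778,-7.435) -> (-10.435,-13.092) [heading=225, draw]
    RT 135: heading 225 -> 90
    RT 90: heading 90 -> 0
  ]
]
PU: pen up
FD 16: (-10.435,-13.092) -> (5.565,-13.092) [heading=0, move]
Final: pos=(5.565,-13.092), heading=0, 13 segment(s) drawn

Answer: 0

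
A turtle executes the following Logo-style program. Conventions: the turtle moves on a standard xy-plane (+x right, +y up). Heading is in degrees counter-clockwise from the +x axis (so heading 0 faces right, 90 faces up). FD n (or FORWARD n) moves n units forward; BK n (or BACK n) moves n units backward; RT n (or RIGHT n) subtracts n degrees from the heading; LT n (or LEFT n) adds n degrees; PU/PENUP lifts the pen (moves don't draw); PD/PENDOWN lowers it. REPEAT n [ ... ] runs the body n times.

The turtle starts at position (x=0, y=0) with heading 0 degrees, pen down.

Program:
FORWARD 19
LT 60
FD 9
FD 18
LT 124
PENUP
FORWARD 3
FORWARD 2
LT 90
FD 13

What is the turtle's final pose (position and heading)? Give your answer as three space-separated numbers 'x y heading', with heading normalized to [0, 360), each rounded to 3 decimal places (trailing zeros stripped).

Executing turtle program step by step:
Start: pos=(0,0), heading=0, pen down
FD 19: (0,0) -> (19,0) [heading=0, draw]
LT 60: heading 0 -> 60
FD 9: (19,0) -> (23.5,7.794) [heading=60, draw]
FD 18: (23.5,7.794) -> (32.5,23.383) [heading=60, draw]
LT 124: heading 60 -> 184
PU: pen up
FD 3: (32.5,23.383) -> (29.507,23.173) [heading=184, move]
FD 2: (29.507,23.173) -> (27.512,23.034) [heading=184, move]
LT 90: heading 184 -> 274
FD 13: (27.512,23.034) -> (28.419,10.066) [heading=274, move]
Final: pos=(28.419,10.066), heading=274, 3 segment(s) drawn

Answer: 28.419 10.066 274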